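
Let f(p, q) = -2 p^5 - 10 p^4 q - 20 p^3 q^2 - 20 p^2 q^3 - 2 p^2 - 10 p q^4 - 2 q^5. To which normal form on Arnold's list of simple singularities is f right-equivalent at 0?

A4

The Hessian of f at 0 has rank 1. Corank 1: A-series; mu = 4 gives A_4.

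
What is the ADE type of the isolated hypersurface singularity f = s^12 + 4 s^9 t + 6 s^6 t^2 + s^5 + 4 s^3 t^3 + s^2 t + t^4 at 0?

The Hessian of f at 0 has rank 0. Corank 2; j^3 = s^2*t has shape L^2 M (L != M), so D-series; mu = 5 gives D_5.

D_{5}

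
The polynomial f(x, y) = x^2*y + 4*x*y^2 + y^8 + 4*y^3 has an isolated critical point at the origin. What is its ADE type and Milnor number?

Type D_{9}, Milnor number mu = 9.

The Hessian of f at 0 is [[0, 0], [0, 0]] with rank 0, so corank 2. A Groebner basis of the Jacobian ideal J(f) in C{x,y} is {x^2/8 + y^7 - y^2/2, x^3 + 8*y^3, x*y + 2*y^2}; counting standard monomials gives mu = 9. Corank 2; j^3 = y*(x + 2*y)^2 has shape L^2 M (L != M), so D-series; mu = 9 gives D_9.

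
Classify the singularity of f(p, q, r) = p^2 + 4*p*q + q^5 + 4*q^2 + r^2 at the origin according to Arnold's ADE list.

A4

The Hessian of f at 0 has rank 2. Corank 1: A-series; mu = 4 gives A_4.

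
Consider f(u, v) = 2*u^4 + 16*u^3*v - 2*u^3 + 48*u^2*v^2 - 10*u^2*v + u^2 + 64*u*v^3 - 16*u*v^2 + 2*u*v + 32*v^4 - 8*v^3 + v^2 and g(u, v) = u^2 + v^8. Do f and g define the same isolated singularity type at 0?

No.

The Hessian of f at 0 is [[2, 2], [2, 2]] with rank 1, so corank 1. A Groebner basis of the Jacobian ideal J(f) in C{u,v} is {u^2 - u - v, u*v + u + v, -u + v^2 - v}; counting standard monomials gives mu = 3. Corank 1: A-series; mu = 3 gives A_3. The Hessian of g at 0 is [[2, 0], [0, 0]] with rank 1, so corank 1. A Groebner basis of the Jacobian ideal J(g) in C{u,v} is {v^7, u}; counting standard monomials gives mu = 7. Corank 1: A-series; mu = 7 gives A_7. f is A_3 but g is A_7, hence not right-equivalent.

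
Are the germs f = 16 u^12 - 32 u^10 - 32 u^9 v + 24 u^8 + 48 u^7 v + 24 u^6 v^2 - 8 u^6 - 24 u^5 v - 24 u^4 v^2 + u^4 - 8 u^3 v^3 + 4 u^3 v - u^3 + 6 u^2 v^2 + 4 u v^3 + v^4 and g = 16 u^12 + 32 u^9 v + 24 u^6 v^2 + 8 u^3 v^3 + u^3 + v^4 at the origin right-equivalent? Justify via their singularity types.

The Hessian of f at 0 has rank 0. Corank 2; j^3 = -u^3 is a perfect cube, so E-series; the 4-jet and mu = 6 give E_6. The Hessian of g at 0 has rank 0. Corank 2; j^3 = u^3 is a perfect cube, so E-series; the 4-jet and mu = 6 give E_6. Both have type E_6, hence right-equivalent.

Yes.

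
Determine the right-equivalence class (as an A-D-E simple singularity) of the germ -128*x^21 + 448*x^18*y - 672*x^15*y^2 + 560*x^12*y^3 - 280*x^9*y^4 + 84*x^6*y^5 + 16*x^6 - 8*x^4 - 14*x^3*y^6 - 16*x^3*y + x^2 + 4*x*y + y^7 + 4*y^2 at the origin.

The Hessian of f at 0 has rank 1. Corank 1: A-series; mu = 6 gives A_6.

A_{6}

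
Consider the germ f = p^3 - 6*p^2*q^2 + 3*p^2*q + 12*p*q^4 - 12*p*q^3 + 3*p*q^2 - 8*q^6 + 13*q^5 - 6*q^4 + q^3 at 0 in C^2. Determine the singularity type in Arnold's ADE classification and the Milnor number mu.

Type E8, Milnor number mu = 8.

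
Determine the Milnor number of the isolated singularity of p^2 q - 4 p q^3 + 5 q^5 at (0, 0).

6

The Hessian of f at 0 has rank 0. Corank 2; j^3 = p^2*q has shape L^2 M (L != M), so D-series; mu = 6 gives D_6.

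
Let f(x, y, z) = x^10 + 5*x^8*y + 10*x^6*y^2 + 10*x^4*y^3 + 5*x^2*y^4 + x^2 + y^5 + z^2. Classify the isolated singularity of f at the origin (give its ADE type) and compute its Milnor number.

The Hessian of f at 0 is [[2, 0, 0], [0, 0, 0], [0, 0, 2]] with rank 2, so corank 1. A Groebner basis of the Jacobian ideal J(f) in C{x,y,z} is {y^4, x, z}; counting standard monomials gives mu = 4. Corank 1: A-series; mu = 4 gives A_4.

Type A_{4}, Milnor number mu = 4.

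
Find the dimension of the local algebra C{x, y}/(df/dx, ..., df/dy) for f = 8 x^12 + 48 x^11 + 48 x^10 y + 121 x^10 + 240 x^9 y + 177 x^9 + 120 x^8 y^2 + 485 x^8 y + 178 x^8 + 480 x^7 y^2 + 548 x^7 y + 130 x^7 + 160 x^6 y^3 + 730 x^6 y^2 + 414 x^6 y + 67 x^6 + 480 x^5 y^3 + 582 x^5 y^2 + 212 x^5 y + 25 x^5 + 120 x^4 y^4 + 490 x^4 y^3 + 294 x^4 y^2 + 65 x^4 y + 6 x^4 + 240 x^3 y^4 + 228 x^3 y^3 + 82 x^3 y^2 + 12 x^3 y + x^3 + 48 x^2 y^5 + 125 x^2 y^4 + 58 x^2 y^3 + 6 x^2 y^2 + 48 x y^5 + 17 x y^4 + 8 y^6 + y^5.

The Hessian of f at 0 has rank 0. Corank 2; j^3 = x^3 is a perfect cube, so E-series; the 5-jet and mu = 8 give E_8.

8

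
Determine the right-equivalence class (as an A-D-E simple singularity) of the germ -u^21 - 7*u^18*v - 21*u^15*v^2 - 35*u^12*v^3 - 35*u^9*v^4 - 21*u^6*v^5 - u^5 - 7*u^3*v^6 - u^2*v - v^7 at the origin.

The Hessian of f at 0 is [[0, 0], [0, 0]] with rank 0, so corank 2. A Groebner basis of the Jacobian ideal J(f) in C{u,v} is {u^2/7 + v^6, u^3, u*v}; counting standard monomials gives mu = 8. Corank 2; j^3 = -u^2*v has shape L^2 M (L != M), so D-series; mu = 8 gives D_8.

D_8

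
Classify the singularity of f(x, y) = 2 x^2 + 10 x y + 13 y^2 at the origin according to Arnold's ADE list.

A_{1}

The Hessian of f at 0 has rank 2. Corank 0: nondegenerate Morse point, so A_1.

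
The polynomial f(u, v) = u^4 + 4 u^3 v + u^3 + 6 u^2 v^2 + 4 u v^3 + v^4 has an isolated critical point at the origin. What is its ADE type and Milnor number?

The Hessian of f at 0 has rank 0. Corank 2; j^3 = u^3 is a perfect cube, so E-series; the 4-jet and mu = 6 give E_6.

Type E6, Milnor number mu = 6.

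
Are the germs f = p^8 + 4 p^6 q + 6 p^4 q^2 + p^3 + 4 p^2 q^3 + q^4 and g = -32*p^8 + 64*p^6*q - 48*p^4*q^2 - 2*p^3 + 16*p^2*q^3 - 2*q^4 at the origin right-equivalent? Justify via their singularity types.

Yes.

The Hessian of f at 0 has rank 0. Corank 2; j^3 = p^3 is a perfect cube, so E-series; the 4-jet and mu = 6 give E_6. The Hessian of g at 0 has rank 0. Corank 2; j^3 = -2*p^3 is a perfect cube, so E-series; the 4-jet and mu = 6 give E_6. Both have type E_6, hence right-equivalent.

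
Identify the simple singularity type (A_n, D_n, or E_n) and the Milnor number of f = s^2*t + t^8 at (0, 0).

Type D_{9}, Milnor number mu = 9.

The Hessian of f at 0 has rank 0. Corank 2; j^3 = s^2*t has shape L^2 M (L != M), so D-series; mu = 9 gives D_9.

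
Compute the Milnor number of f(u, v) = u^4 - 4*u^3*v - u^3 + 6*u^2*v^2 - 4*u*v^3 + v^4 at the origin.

6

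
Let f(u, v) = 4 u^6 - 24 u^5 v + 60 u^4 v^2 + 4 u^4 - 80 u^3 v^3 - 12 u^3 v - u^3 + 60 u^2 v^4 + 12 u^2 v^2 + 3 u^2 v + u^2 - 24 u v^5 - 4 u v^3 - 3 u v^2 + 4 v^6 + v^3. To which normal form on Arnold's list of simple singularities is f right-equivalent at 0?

A_{2}

The Hessian of f at 0 has rank 1. Corank 1: A-series; mu = 2 gives A_2.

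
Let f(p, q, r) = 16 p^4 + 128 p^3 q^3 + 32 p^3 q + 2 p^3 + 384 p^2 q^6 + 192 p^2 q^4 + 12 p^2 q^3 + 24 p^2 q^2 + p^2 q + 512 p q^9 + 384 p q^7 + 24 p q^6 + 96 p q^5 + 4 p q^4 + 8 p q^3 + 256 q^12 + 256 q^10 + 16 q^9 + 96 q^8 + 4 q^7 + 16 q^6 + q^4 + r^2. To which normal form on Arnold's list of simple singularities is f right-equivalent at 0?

D_{5}

The Hessian of f at 0 is [[0, 0, 0], [0, 0, 0], [0, 0, 2]] with rank 1, so corank 2. A Groebner basis of the Jacobian ideal J(f) in C{p,q,r} is {p*q^2, -p*q/8 + q^3, p^2 + p*q/2, r}; counting standard monomials gives mu = 5. Corank 2; j^3 = p^2*(2*p + q) has shape L^2 M (L != M), so D-series; mu = 5 gives D_5.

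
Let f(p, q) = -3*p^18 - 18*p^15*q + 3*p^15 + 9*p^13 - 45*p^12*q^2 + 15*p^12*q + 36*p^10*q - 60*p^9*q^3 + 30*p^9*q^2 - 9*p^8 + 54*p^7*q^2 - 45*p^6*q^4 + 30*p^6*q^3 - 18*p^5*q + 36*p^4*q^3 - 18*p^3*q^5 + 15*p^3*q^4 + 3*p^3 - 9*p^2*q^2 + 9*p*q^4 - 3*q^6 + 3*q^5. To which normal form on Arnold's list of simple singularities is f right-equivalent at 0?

The Hessian of f at 0 has rank 0. Corank 2; j^3 = 3*p^3 is a perfect cube, so E-series; the 5-jet and mu = 8 give E_8.

E_8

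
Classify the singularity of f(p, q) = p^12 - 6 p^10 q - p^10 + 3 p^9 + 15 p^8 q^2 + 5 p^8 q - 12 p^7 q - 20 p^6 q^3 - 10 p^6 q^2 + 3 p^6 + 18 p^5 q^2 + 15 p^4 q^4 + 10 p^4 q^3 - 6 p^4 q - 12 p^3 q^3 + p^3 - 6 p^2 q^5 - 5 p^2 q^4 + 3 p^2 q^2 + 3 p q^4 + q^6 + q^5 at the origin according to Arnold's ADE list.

The Hessian of f at 0 has rank 0. Corank 2; j^3 = p^3 is a perfect cube, so E-series; the 5-jet and mu = 8 give E_8.

E8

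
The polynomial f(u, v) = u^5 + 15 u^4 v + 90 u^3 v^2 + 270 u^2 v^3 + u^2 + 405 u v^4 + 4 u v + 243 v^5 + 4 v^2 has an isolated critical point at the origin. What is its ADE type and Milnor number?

Type A4, Milnor number mu = 4.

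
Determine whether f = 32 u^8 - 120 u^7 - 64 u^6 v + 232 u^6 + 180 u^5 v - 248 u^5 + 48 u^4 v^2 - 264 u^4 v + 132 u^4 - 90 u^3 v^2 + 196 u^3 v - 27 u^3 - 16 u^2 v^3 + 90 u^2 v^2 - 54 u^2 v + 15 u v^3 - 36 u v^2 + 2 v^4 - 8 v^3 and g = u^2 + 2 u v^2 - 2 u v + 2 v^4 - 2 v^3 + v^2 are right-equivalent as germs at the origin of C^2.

No.

The Hessian of f at 0 has rank 0. Corank 2; j^3 = -(3*u + 2*v)^3 is a perfect cube, so E-series; the 4-jet and mu = 7 give E_7. The Hessian of g at 0 has rank 1. Corank 1: A-series; mu = 3 gives A_3. f is E_7 but g is A_3, hence not right-equivalent.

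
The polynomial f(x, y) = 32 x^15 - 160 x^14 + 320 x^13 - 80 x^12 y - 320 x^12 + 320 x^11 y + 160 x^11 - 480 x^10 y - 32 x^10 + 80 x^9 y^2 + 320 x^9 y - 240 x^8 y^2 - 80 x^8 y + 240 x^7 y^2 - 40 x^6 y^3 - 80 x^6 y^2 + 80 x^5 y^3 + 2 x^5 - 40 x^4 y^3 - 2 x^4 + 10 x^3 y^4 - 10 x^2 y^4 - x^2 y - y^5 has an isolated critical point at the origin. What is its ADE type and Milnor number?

Type D_{6}, Milnor number mu = 6.

The Hessian of f at 0 is [[0, 0], [0, 0]] with rank 0, so corank 2. A Groebner basis of the Jacobian ideal J(f) in C{x,y} is {x^2/5 + y^4, x^3, x*y}; counting standard monomials gives mu = 6. Corank 2; j^3 = -x^2*y has shape L^2 M (L != M), so D-series; mu = 6 gives D_6.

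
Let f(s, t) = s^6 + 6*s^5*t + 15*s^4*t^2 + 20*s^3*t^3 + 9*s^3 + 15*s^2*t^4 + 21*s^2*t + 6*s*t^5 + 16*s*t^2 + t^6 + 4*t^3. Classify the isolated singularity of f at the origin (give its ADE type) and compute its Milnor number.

Type D7, Milnor number mu = 7.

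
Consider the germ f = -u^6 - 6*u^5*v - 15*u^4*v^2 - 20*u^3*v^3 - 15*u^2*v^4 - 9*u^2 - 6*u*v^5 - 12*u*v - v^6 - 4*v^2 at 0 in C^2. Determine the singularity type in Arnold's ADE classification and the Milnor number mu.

The Hessian of f at 0 has rank 1. Corank 1: A-series; mu = 5 gives A_5.

Type A_5, Milnor number mu = 5.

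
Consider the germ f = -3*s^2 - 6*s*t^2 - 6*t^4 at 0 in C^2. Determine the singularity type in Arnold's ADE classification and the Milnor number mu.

The Hessian of f at 0 has rank 1. Corank 1: A-series; mu = 3 gives A_3.

Type A_3, Milnor number mu = 3.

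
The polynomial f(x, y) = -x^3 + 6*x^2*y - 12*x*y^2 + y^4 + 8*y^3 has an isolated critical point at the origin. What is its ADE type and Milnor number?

Type E_{6}, Milnor number mu = 6.

The Hessian of f at 0 has rank 0. Corank 2; j^3 = -(x - 2*y)^3 is a perfect cube, so E-series; the 4-jet and mu = 6 give E_6.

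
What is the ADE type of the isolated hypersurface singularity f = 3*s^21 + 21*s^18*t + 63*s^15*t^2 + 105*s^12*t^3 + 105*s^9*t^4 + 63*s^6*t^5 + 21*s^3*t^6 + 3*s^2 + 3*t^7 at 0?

A6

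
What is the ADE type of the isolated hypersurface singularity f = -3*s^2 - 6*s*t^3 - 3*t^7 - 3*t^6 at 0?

The Hessian of f at 0 has rank 1. Corank 1: A-series; mu = 6 gives A_6.

A6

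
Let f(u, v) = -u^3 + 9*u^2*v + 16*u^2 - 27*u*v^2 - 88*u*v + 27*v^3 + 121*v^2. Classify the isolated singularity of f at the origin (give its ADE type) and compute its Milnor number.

Type A_{2}, Milnor number mu = 2.

The Hessian of f at 0 has rank 1. Corank 1: A-series; mu = 2 gives A_2.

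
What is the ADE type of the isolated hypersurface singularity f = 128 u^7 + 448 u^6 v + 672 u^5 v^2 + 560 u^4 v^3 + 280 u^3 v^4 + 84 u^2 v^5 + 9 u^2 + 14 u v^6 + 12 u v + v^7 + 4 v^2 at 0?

A_{6}

The Hessian of f at 0 is [[18, 12], [12, 8]] with rank 1, so corank 1. A Groebner basis of the Jacobian ideal J(f) in C{u,v} is {v^6, u + 2*v/3}; counting standard monomials gives mu = 6. Corank 1: A-series; mu = 6 gives A_6.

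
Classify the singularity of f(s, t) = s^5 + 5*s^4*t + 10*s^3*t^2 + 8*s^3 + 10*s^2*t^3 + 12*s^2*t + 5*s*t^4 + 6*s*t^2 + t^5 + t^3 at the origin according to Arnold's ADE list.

E8

The Hessian of f at 0 is [[0, 0], [0, 0]] with rank 0, so corank 2. A Groebner basis of the Jacobian ideal J(f) in C{s,t} is {t^5, s*t^3 + 5*t^4/8, s^2 + s*t + t^2/4}; counting standard monomials gives mu = 8. Corank 2; j^3 = (2*s + t)^3 is a perfect cube, so E-series; the 5-jet and mu = 8 give E_8.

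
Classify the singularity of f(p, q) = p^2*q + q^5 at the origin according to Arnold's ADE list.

The Hessian of f at 0 has rank 0. Corank 2; j^3 = p^2*q has shape L^2 M (L != M), so D-series; mu = 6 gives D_6.

D_6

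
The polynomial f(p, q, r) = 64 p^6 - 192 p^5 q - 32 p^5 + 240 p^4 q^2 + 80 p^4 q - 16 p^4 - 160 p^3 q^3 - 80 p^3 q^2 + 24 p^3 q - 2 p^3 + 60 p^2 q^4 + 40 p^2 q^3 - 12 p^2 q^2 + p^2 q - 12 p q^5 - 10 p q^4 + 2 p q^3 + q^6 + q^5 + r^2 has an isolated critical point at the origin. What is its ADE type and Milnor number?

The Hessian of f at 0 is [[0, 0, 0], [0, 0, 0], [0, 0, 2]] with rank 1, so corank 2. A Groebner basis of the Jacobian ideal J(f) in C{p,q,r} is {-4*p^2/3 - p*q/12 + q^4 - q^3/12, p^3, p^2*q + p^2/6 + p*q/24 + q^3/24, 2*p^2/3 + p*q^2 - p*q/12 - q^3/12, r}; counting standard monomials gives mu = 7. Corank 2; j^3 = -p^2*(2*p - q) has shape L^2 M (L != M), so D-series; mu = 7 gives D_7.

Type D7, Milnor number mu = 7.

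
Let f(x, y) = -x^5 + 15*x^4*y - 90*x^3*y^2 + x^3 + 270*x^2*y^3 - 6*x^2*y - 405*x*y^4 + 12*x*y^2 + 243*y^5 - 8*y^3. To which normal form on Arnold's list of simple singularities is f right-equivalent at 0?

The Hessian of f at 0 has rank 0. Corank 2; j^3 = (x - 2*y)^3 is a perfect cube, so E-series; the 5-jet and mu = 8 give E_8.

E_{8}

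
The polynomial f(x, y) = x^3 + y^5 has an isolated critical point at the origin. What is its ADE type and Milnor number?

Type E_{8}, Milnor number mu = 8.

The Hessian of f at 0 has rank 0. Corank 2; j^3 = x^3 is a perfect cube, so E-series; the 5-jet and mu = 8 give E_8.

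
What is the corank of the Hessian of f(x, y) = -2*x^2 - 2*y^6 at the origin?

1

Hessian at 0 has rank 1.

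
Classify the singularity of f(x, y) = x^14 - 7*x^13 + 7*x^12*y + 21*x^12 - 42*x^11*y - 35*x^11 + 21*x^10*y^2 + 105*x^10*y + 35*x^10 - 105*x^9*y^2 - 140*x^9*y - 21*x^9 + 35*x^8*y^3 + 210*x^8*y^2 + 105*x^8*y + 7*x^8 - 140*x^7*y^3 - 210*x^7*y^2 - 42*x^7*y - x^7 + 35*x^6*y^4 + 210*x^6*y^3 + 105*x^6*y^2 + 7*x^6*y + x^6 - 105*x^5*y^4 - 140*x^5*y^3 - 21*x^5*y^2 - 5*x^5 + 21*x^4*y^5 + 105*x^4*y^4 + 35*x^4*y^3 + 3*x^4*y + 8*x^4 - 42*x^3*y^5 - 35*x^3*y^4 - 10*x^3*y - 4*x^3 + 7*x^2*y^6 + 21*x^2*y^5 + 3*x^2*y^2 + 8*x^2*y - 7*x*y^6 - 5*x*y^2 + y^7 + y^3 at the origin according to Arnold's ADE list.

D_8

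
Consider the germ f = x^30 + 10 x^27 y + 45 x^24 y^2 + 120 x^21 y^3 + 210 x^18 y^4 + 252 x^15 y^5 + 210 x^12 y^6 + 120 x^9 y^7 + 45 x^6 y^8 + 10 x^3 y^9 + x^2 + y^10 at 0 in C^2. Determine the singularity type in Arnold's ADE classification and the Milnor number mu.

Type A_9, Milnor number mu = 9.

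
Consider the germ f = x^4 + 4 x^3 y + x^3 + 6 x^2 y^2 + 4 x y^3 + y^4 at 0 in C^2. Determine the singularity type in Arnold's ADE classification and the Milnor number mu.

The Hessian of f at 0 has rank 0. Corank 2; j^3 = x^3 is a perfect cube, so E-series; the 4-jet and mu = 6 give E_6.

Type E6, Milnor number mu = 6.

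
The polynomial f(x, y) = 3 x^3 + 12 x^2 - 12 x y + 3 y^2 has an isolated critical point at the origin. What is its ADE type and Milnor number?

The Hessian of f at 0 has rank 1. Corank 1: A-series; mu = 2 gives A_2.

Type A_{2}, Milnor number mu = 2.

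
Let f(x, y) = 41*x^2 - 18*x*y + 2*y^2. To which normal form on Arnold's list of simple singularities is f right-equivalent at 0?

A_{1}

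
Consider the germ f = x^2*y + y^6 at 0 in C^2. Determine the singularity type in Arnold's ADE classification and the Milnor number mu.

Type D_7, Milnor number mu = 7.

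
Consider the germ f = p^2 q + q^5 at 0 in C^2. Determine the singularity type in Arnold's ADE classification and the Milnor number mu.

Type D6, Milnor number mu = 6.

The Hessian of f at 0 is [[0, 0], [0, 0]] with rank 0, so corank 2. A Groebner basis of the Jacobian ideal J(f) in C{p,q} is {p^2/5 + q^4, p^3, p*q}; counting standard monomials gives mu = 6. Corank 2; j^3 = p^2*q has shape L^2 M (L != M), so D-series; mu = 6 gives D_6.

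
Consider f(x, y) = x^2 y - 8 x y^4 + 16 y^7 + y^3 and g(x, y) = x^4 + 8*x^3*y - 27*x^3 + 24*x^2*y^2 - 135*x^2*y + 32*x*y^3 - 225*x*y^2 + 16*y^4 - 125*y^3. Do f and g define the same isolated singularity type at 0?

No.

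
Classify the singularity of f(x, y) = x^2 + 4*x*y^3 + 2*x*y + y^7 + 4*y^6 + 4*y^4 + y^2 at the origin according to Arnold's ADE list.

A6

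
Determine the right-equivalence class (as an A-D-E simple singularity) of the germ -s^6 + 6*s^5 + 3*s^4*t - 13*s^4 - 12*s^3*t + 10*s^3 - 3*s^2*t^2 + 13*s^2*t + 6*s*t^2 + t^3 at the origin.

The Hessian of f at 0 has rank 0. Corank 2; j^3 = (2*s + t)*(5*s^2 + 4*s*t + t^2) splits into three distinct lines over C (the quadratic factor has nonzero discriminant), so D_4.

D4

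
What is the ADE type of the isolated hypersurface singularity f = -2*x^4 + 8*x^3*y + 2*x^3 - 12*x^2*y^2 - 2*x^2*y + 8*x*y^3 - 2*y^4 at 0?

D_{5}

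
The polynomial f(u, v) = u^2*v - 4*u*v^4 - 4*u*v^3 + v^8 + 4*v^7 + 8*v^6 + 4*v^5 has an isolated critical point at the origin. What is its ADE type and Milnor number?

Type D_{9}, Milnor number mu = 9.

The Hessian of f at 0 has rank 0. Corank 2; j^3 = u^2*v has shape L^2 M (L != M), so D-series; mu = 9 gives D_9.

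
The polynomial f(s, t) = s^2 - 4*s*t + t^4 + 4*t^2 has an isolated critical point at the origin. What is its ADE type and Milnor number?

The Hessian of f at 0 has rank 1. Corank 1: A-series; mu = 3 gives A_3.

Type A3, Milnor number mu = 3.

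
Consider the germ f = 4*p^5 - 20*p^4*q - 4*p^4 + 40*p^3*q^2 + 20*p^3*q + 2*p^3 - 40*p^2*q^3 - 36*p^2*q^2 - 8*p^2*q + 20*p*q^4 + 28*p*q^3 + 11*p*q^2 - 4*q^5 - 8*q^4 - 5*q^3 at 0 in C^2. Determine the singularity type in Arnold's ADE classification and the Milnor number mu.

Type D4, Milnor number mu = 4.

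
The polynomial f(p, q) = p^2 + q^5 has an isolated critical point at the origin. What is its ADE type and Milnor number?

The Hessian of f at 0 has rank 1. Corank 1: A-series; mu = 4 gives A_4.

Type A_4, Milnor number mu = 4.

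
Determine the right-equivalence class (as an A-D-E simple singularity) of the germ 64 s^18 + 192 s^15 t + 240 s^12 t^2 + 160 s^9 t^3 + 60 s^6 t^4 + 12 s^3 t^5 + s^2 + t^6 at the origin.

A_{5}

The Hessian of f at 0 has rank 1. Corank 1: A-series; mu = 5 gives A_5.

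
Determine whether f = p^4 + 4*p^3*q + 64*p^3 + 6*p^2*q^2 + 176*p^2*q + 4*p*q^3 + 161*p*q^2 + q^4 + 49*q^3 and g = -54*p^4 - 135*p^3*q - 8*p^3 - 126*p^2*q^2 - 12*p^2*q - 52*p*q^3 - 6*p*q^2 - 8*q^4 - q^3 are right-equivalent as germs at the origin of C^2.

The Hessian of f at 0 is [[0, 0], [0, 0]] with rank 0, so corank 2. A Groebner basis of the Jacobian ideal J(f) in C{p,q} is {p*q^2 + 896*p*q + 784*q^2, -1024*p*q + q^3 - 896*q^2, p^2 + 15*p*q/8 + 7*q^2/8}; counting standard monomials gives mu = 5. Corank 2; j^3 = (p + q)*(8*p + 7*q)^2 has shape L^2 M (L != M), so D-series; mu = 5 gives D_5. The Hessian of g at 0 is [[0, 0], [0, 0]] with rank 0, so corank 2. A Groebner basis of the Jacobian ideal J(g) in C{p,q} is {256*p^2/3 + 256*p*q/3 + q^4 + 8*q^3/9 + 64*q^2/3, p^3 + 28*p^2/3 + 28*p*q/3 + 2*q^3/9 + 7*q^2/3, p^2*q - 104*p^2/9 - 104*p*q/9 - 10*q^3/27 - 26*q^2/9, 32*p^2/3 + p*q^2 + 32*p*q/3 + 11*q^3/18 + 8*q^2/3}; counting standard monomials gives mu = 7. Corank 2; j^3 = -(2*p + q)^3 is a perfect cube, so E-series; the 4-jet and mu = 7 give E_7. f is D_5 but g is E_7, hence not right-equivalent.

No.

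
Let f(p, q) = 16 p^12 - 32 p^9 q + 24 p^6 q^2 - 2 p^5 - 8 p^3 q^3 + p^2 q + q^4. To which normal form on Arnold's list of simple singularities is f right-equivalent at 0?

D5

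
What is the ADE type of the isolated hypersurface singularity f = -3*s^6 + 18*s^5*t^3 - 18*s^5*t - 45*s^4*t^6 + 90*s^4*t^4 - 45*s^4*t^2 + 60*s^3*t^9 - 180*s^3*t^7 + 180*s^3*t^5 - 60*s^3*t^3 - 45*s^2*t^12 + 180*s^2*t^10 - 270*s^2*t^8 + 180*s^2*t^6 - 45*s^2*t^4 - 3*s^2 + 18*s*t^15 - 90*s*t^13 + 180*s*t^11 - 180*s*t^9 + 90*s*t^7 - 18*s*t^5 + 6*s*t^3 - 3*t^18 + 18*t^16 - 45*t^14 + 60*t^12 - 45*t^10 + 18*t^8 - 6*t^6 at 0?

A5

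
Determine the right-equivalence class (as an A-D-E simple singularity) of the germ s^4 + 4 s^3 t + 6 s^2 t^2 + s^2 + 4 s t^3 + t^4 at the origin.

The Hessian of f at 0 is [[2, 0], [0, 0]] with rank 1, so corank 1. A Groebner basis of the Jacobian ideal J(f) in C{s,t} is {t^3, s}; counting standard monomials gives mu = 3. Corank 1: A-series; mu = 3 gives A_3.

A_{3}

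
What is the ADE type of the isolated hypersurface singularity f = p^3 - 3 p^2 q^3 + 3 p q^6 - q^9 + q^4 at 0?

E_{6}

The Hessian of f at 0 has rank 0. Corank 2; j^3 = p^3 is a perfect cube, so E-series; the 4-jet and mu = 6 give E_6.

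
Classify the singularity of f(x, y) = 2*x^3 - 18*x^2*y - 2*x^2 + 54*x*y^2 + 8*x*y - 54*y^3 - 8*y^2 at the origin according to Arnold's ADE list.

A_2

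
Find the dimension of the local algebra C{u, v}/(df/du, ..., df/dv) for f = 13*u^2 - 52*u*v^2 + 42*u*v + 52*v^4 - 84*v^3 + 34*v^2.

1

The Hessian of f at 0 is [[26, 42], [42, 68]] with rank 2, so corank 0. A Groebner basis of the Jacobian ideal J(f) in C{u,v} is {u, v}; counting standard monomials gives mu = 1. Corank 0: nondegenerate Morse point, so A_1.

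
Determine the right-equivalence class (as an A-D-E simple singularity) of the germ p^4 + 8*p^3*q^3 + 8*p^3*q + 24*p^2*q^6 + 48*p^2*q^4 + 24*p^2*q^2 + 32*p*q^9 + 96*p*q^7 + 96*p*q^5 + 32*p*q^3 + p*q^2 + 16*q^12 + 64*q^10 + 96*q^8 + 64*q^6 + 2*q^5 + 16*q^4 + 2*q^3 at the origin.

The Hessian of f at 0 has rank 0. Corank 2; j^3 = q^2*(p + 2*q) has shape L^2 M (L != M), so D-series; mu = 5 gives D_5.

D_5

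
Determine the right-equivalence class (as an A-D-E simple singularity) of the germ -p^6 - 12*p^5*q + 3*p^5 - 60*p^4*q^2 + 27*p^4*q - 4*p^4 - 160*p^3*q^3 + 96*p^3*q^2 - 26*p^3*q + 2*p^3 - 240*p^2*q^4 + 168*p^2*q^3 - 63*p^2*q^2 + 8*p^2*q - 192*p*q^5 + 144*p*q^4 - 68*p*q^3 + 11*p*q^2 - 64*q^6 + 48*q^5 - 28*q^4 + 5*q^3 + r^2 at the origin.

The Hessian of f at 0 has rank 1. Corank 2; j^3 = (p + q)*(2*p^2 + 6*p*q + 5*q^2) splits into three distinct lines over C (the quadratic factor has nonzero discriminant), so D_4.

D_4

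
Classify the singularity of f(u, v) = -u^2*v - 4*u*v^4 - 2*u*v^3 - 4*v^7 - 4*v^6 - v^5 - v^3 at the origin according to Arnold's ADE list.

The Hessian of f at 0 has rank 0. Corank 2; j^3 = -v*(u^2 + v^2) splits into three distinct lines over C (the quadratic factor has nonzero discriminant), so D_4.

D4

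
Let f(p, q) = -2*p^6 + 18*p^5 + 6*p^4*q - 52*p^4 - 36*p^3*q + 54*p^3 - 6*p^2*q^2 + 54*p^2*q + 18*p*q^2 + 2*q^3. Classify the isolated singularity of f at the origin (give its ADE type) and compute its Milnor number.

The Hessian of f at 0 has rank 0. Corank 2; j^3 = 2*(3*p + q)^3 is a perfect cube, so E-series; the 4-jet and mu = 6 give E_6.

Type E_{6}, Milnor number mu = 6.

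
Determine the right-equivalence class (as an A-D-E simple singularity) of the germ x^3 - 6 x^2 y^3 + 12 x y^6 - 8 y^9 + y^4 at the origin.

E6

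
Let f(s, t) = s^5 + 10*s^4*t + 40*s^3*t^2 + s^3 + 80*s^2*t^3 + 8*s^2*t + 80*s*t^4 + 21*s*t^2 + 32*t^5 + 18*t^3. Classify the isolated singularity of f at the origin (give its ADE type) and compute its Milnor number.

Type D_{6}, Milnor number mu = 6.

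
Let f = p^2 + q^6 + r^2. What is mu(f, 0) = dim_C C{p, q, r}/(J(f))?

5

The Hessian of f at 0 is [[2, 0, 0], [0, 0, 0], [0, 0, 2]] with rank 2, so corank 1. A Groebner basis of the Jacobian ideal J(f) in C{p,q,r} is {q^5, p, r}; counting standard monomials gives mu = 5. Corank 1: A-series; mu = 5 gives A_5.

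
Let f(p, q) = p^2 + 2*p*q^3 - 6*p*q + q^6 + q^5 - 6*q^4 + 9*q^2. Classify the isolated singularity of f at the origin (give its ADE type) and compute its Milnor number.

Type A_4, Milnor number mu = 4.

The Hessian of f at 0 is [[2, -6], [-6, 18]] with rank 1, so corank 1. A Groebner basis of the Jacobian ideal J(f) in C{p,q} is {p + q^3 - 3*q, p^2 - 9*q^2, p*q - 3*q^2}; counting standard monomials gives mu = 4. Corank 1: A-series; mu = 4 gives A_4.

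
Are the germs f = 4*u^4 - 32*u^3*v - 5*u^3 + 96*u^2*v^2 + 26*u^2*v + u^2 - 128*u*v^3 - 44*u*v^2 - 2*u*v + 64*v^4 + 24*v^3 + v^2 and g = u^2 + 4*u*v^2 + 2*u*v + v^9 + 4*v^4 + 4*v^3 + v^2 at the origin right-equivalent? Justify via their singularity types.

No.

The Hessian of f at 0 has rank 1. Corank 1: A-series; mu = 2 gives A_2. The Hessian of g at 0 has rank 1. Corank 1: A-series; mu = 8 gives A_8. f is A_2 but g is A_8, hence not right-equivalent.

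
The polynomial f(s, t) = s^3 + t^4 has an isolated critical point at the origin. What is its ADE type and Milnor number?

Type E6, Milnor number mu = 6.

The Hessian of f at 0 has rank 0. Corank 2; j^3 = s^3 is a perfect cube, so E-series; the 4-jet and mu = 6 give E_6.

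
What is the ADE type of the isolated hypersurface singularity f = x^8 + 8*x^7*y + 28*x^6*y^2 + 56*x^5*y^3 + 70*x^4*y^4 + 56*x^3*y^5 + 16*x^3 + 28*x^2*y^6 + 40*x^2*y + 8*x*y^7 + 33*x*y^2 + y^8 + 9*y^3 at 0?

D_{9}

The Hessian of f at 0 has rank 0. Corank 2; j^3 = (x + y)*(4*x + 3*y)^2 has shape L^2 M (L != M), so D-series; mu = 9 gives D_9.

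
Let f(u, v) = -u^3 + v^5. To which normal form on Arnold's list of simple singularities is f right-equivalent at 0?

E_{8}

The Hessian of f at 0 has rank 0. Corank 2; j^3 = -u^3 is a perfect cube, so E-series; the 5-jet and mu = 8 give E_8.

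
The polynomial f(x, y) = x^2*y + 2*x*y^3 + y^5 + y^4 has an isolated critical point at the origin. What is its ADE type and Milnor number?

The Hessian of f at 0 is [[0, 0], [0, 0]] with rank 0, so corank 2. A Groebner basis of the Jacobian ideal J(f) in C{x,y} is {x*y^2, x*y + y^3, x^2 - 4*x*y}; counting standard monomials gives mu = 5. Corank 2; j^3 = x^2*y has shape L^2 M (L != M), so D-series; mu = 5 gives D_5.

Type D_{5}, Milnor number mu = 5.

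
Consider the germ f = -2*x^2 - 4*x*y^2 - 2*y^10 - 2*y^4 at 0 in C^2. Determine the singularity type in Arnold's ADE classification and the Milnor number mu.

Type A_{9}, Milnor number mu = 9.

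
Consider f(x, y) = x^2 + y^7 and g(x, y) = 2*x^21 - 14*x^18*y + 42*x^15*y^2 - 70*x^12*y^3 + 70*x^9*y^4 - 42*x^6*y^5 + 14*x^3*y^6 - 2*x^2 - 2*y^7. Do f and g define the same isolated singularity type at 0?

Yes.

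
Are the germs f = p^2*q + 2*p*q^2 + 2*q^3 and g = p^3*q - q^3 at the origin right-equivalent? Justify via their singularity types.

The Hessian of f at 0 has rank 0. Corank 2; j^3 = q*(p^2 + 2*p*q + 2*q^2) splits into three distinct lines over C (the quadratic factor has nonzero discriminant), so D_4. The Hessian of g at 0 has rank 0. Corank 2; j^3 = -q^3 is a perfect cube, so E-series; the 4-jet and mu = 7 give E_7. f is D_4 but g is E_7, hence not right-equivalent.

No.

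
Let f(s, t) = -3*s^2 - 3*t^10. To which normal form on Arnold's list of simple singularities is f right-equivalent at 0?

A_9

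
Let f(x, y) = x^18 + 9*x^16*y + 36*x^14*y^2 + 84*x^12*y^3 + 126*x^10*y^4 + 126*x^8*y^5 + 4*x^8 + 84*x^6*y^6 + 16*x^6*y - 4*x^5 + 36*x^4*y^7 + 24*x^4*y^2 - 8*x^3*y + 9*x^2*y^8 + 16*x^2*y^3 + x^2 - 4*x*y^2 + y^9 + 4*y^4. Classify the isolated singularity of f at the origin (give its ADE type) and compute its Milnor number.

Type A_{8}, Milnor number mu = 8.

The Hessian of f at 0 is [[2, 0], [0, 0]] with rank 1, so corank 1. A Groebner basis of the Jacobian ideal J(f) in C{x,y} is {x*y^3 - x/8 + y^2/4, x^2/4 - x*y^2 + y^4, x^3 - x*y/2 + y^3, x^2*y - x/4 + y^2/2}; counting standard monomials gives mu = 8. Corank 1: A-series; mu = 8 gives A_8.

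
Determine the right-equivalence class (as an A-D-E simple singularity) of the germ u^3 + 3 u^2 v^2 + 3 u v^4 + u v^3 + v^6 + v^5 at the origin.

The Hessian of f at 0 has rank 0. Corank 2; j^3 = u^3 is a perfect cube, so E-series; the 4-jet and mu = 7 give E_7.

E_7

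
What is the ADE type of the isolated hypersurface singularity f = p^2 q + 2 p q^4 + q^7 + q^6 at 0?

The Hessian of f at 0 has rank 0. Corank 2; j^3 = p^2*q has shape L^2 M (L != M), so D-series; mu = 7 gives D_7.

D7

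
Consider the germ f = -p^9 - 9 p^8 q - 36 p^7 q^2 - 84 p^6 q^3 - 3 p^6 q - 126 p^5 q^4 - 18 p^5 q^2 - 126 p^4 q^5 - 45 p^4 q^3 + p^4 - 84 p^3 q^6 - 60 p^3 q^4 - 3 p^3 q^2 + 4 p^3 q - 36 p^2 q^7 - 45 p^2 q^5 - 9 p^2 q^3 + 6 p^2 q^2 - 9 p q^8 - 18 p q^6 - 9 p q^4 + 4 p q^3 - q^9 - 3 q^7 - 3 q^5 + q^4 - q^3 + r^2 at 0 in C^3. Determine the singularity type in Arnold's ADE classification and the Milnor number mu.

Type E_6, Milnor number mu = 6.

The Hessian of f at 0 has rank 1. Corank 2; j^3 = -q^3 is a perfect cube, so E-series; the 4-jet and mu = 6 give E_6.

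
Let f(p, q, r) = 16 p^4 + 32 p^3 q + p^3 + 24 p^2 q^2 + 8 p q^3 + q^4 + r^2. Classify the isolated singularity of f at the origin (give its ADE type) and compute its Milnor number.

Type E6, Milnor number mu = 6.

The Hessian of f at 0 has rank 1. Corank 2; j^3 = p^3 is a perfect cube, so E-series; the 4-jet and mu = 6 give E_6.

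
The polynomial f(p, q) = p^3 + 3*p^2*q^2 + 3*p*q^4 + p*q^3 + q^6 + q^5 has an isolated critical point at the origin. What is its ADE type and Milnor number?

Type E_7, Milnor number mu = 7.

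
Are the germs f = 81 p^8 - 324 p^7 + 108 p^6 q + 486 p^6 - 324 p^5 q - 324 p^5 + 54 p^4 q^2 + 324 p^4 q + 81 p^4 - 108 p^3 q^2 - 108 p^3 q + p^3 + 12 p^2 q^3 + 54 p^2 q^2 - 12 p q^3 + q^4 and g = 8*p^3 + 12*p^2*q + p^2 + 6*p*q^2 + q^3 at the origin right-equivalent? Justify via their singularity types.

No.

The Hessian of f at 0 has rank 0. Corank 2; j^3 = p^3 is a perfect cube, so E-series; the 4-jet and mu = 6 give E_6. The Hessian of g at 0 has rank 1. Corank 1: A-series; mu = 2 gives A_2. f is E_6 but g is A_2, hence not right-equivalent.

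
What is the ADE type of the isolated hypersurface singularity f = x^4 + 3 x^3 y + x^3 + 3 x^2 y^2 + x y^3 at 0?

The Hessian of f at 0 has rank 0. Corank 2; j^3 = x^3 is a perfect cube, so E-series; the 4-jet and mu = 7 give E_7.

E_{7}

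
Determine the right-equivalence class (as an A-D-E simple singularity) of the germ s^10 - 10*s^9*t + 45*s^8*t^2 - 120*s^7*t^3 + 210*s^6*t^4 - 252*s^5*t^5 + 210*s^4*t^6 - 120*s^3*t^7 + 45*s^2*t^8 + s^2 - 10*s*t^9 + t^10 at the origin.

The Hessian of f at 0 has rank 1. Corank 1: A-series; mu = 9 gives A_9.

A_{9}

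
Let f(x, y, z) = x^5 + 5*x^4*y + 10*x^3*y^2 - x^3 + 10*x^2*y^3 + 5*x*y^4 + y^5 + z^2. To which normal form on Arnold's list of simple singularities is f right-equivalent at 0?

E_8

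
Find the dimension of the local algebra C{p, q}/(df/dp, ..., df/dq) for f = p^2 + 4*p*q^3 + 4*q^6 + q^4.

The Hessian of f at 0 has rank 1. Corank 1: A-series; mu = 3 gives A_3.

3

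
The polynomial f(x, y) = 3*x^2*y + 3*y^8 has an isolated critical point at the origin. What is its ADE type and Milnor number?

The Hessian of f at 0 is [[0, 0], [0, 0]] with rank 0, so corank 2. A Groebner basis of the Jacobian ideal J(f) in C{x,y} is {x^2/8 + y^7, x^3, x*y}; counting standard monomials gives mu = 9. Corank 2; j^3 = 3*x^2*y has shape L^2 M (L != M), so D-series; mu = 9 gives D_9.

Type D_9, Milnor number mu = 9.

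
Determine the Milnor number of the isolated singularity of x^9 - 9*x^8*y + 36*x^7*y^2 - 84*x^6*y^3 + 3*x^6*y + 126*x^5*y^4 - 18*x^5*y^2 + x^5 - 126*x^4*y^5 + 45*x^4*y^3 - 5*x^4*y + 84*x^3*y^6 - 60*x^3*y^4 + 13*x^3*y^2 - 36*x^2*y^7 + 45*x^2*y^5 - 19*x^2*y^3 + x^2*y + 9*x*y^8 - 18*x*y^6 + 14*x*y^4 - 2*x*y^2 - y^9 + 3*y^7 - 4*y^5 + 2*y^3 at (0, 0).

The Hessian of f at 0 is [[0, 0], [0, 0]] with rank 0, so corank 2. A Groebner basis of the Jacobian ideal J(f) in C{x,y} is {y^3, x^2 + 2*y^2, x*y - y^2}; counting standard monomials gives mu = 4. Corank 2; j^3 = y*(x^2 - 2*x*y + 2*y^2) splits into three distinct lines over C (the quadratic factor has nonzero discriminant), so D_4.

4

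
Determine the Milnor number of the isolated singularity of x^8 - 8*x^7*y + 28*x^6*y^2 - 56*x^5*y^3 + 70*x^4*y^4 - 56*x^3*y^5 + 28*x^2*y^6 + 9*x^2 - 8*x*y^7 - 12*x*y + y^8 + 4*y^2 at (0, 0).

The Hessian of f at 0 is [[18, -12], [-12, 8]] with rank 1, so corank 1. A Groebner basis of the Jacobian ideal J(f) in C{x,y} is {y^7, x - 2*y/3}; counting standard monomials gives mu = 7. Corank 1: A-series; mu = 7 gives A_7.

7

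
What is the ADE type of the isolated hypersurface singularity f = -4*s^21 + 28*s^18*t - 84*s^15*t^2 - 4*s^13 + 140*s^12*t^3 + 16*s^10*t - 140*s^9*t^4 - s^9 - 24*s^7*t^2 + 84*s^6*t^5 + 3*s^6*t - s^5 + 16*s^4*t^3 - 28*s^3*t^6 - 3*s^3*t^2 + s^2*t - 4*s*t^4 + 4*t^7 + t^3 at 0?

D_4

The Hessian of f at 0 has rank 0. Corank 2; j^3 = t*(s^2 + t^2) splits into three distinct lines over C (the quadratic factor has nonzero discriminant), so D_4.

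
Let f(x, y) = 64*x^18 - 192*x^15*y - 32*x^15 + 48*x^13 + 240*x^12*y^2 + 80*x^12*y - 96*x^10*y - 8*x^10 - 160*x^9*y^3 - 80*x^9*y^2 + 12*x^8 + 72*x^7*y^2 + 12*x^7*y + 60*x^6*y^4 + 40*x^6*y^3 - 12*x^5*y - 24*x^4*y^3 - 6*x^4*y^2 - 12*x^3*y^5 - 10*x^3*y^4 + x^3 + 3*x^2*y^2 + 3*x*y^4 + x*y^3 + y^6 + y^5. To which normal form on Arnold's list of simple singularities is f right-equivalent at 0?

E_{7}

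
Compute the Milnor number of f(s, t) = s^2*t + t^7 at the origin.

8

The Hessian of f at 0 has rank 0. Corank 2; j^3 = s^2*t has shape L^2 M (L != M), so D-series; mu = 8 gives D_8.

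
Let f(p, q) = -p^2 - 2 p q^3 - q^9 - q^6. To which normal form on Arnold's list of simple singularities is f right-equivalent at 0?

A_8

The Hessian of f at 0 is [[-2, 0], [0, 0]] with rank 1, so corank 1. A Groebner basis of the Jacobian ideal J(f) in C{p,q} is {p^2*q^2, p^3, p + q^3}; counting standard monomials gives mu = 8. Corank 1: A-series; mu = 8 gives A_8.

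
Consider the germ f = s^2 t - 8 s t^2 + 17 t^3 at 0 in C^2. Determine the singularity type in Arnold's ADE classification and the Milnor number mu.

The Hessian of f at 0 has rank 0. Corank 2; j^3 = t*(s^2 - 8*s*t + 17*t^2) splits into three distinct lines over C (the quadratic factor has nonzero discriminant), so D_4.

Type D_{4}, Milnor number mu = 4.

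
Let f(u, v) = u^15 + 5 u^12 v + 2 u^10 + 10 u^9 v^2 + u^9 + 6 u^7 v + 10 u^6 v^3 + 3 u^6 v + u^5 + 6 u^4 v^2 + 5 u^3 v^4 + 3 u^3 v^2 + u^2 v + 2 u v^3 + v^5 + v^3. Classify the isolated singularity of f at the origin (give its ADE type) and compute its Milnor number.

Type D_{4}, Milnor number mu = 4.

The Hessian of f at 0 has rank 0. Corank 2; j^3 = v*(u^2 + v^2) splits into three distinct lines over C (the quadratic factor has nonzero discriminant), so D_4.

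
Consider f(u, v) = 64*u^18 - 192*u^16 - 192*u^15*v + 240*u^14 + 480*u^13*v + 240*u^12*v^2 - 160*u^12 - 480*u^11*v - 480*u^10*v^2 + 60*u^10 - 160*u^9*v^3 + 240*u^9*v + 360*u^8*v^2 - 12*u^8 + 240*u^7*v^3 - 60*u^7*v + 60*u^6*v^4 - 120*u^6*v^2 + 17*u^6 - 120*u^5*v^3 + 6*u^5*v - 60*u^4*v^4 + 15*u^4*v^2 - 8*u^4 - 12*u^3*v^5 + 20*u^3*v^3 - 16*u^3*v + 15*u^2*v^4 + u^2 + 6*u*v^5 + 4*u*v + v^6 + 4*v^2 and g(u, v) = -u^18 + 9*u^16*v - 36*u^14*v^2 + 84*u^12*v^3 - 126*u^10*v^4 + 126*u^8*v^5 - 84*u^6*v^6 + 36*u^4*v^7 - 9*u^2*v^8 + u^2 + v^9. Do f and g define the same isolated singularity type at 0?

The Hessian of f at 0 has rank 1. Corank 1: A-series; mu = 5 gives A_5. The Hessian of g at 0 has rank 1. Corank 1: A-series; mu = 8 gives A_8. f is A_5 but g is A_8, hence not right-equivalent.

No.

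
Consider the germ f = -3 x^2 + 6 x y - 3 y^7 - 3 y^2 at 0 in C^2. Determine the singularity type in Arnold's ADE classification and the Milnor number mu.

The Hessian of f at 0 has rank 1. Corank 1: A-series; mu = 6 gives A_6.

Type A_{6}, Milnor number mu = 6.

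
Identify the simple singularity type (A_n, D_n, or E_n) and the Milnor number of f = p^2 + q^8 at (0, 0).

Type A_{7}, Milnor number mu = 7.

The Hessian of f at 0 is [[2, 0], [0, 0]] with rank 1, so corank 1. A Groebner basis of the Jacobian ideal J(f) in C{p,q} is {q^7, p}; counting standard monomials gives mu = 7. Corank 1: A-series; mu = 7 gives A_7.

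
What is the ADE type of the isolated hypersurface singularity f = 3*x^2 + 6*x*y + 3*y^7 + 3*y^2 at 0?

A6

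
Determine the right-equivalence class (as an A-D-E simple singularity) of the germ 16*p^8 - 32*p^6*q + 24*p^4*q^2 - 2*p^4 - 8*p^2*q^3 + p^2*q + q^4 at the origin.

D_5

The Hessian of f at 0 is [[0, 0], [0, 0]] with rank 0, so corank 2. A Groebner basis of the Jacobian ideal J(f) in C{p,q} is {p^3, p^2/4 + q^3, p*q}; counting standard monomials gives mu = 5. Corank 2; j^3 = p^2*q has shape L^2 M (L != M), so D-series; mu = 5 gives D_5.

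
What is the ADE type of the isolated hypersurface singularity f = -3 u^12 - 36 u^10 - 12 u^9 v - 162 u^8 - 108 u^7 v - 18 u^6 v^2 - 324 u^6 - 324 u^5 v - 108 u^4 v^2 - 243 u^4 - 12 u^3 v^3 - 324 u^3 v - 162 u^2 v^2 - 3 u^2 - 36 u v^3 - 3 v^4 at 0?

The Hessian of f at 0 has rank 1. Corank 1: A-series; mu = 3 gives A_3.

A3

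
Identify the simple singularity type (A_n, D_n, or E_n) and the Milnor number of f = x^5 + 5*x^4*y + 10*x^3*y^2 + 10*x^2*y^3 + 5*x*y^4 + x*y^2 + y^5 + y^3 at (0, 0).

The Hessian of f at 0 is [[0, 0], [0, 0]] with rank 0, so corank 2. A Groebner basis of the Jacobian ideal J(f) in C{x,y} is {x^4 + y^2/5, y^3, x*y + y^2}; counting standard monomials gives mu = 6. Corank 2; j^3 = y^2*(x + y) has shape L^2 M (L != M), so D-series; mu = 6 gives D_6.

Type D6, Milnor number mu = 6.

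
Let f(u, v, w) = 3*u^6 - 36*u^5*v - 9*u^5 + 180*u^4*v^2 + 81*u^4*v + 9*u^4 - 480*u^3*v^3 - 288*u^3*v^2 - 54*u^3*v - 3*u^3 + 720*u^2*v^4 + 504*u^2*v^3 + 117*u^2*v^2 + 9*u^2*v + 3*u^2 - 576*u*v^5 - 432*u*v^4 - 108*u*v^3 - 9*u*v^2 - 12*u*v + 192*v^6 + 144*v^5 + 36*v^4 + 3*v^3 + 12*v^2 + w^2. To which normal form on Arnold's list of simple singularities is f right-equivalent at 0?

A_2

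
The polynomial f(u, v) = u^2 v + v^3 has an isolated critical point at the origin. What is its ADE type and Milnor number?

Type D4, Milnor number mu = 4.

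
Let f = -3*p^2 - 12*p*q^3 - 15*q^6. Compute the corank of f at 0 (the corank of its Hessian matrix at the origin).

1

Hessian at 0 has rank 1.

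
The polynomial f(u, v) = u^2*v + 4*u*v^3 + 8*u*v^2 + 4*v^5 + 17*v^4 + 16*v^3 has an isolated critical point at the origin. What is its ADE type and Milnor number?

The Hessian of f at 0 has rank 0. Corank 2; j^3 = v*(u + 4*v)^2 has shape L^2 M (L != M), so D-series; mu = 5 gives D_5.

Type D_{5}, Milnor number mu = 5.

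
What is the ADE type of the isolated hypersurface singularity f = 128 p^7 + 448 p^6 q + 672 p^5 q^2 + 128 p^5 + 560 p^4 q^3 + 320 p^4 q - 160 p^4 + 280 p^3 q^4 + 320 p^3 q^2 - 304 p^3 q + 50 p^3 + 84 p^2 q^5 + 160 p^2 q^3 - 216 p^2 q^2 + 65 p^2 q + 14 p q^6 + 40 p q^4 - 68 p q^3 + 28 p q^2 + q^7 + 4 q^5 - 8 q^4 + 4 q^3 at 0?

The Hessian of f at 0 is [[0, 0], [0, 0]] with rank 0, so corank 2. A Groebner basis of the Jacobian ideal J(f) in C{p,q} is {-7721875*p^2/3688 + p*q^3 + 68225*p*q^2/1844 - 11859375*p*q/7376 + 50615*q^3/3688 - 1136375*q^2/3688, 4234375*p^2/922 - 84875*p*q^2/922 + 6521875*p*q/1844 + q^4 - 31925*q^3/922 + 626875*q^2/922, p^3 + 2705*p^2/922 - 267*p*q^2/461 + 4629*p*q/1844 - 157*q^3/922 + 493*q^2/922, p^2*q - 4375*p^2/1844 + 817*p*q^2/922 - 7555*p*q/3688 + 363*q^3/1844 - 811*q^2/1844}; counting standard monomials gives mu = 8. Corank 2; j^3 = (2*p + q)*(5*p + 2*q)^2 has shape L^2 M (L != M), so D-series; mu = 8 gives D_8.

D_8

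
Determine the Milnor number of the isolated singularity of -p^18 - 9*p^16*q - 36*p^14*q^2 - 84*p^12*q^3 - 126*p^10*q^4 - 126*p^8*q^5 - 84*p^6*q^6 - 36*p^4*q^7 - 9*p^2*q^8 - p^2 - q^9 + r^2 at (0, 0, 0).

8

The Hessian of f at 0 has rank 2. Corank 1: A-series; mu = 8 gives A_8.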